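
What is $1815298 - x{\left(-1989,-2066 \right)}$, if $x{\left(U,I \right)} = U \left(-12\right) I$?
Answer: $51126586$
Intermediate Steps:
$x{\left(U,I \right)} = - 12 I U$ ($x{\left(U,I \right)} = - 12 U I = - 12 I U$)
$1815298 - x{\left(-1989,-2066 \right)} = 1815298 - \left(-12\right) \left(-2066\right) \left(-1989\right) = 1815298 - -49311288 = 1815298 + 49311288 = 51126586$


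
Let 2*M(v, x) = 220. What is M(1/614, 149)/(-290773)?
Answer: -110/290773 ≈ -0.00037830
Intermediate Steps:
M(v, x) = 110 (M(v, x) = (½)*220 = 110)
M(1/614, 149)/(-290773) = 110/(-290773) = 110*(-1/290773) = -110/290773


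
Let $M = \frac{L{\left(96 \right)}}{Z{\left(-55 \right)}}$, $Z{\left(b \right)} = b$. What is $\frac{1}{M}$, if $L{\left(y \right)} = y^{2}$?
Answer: $- \frac{55}{9216} \approx -0.0059679$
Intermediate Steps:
$M = - \frac{9216}{55}$ ($M = \frac{96^{2}}{-55} = 9216 \left(- \frac{1}{55}\right) = - \frac{9216}{55} \approx -167.56$)
$\frac{1}{M} = \frac{1}{- \frac{9216}{55}} = - \frac{55}{9216}$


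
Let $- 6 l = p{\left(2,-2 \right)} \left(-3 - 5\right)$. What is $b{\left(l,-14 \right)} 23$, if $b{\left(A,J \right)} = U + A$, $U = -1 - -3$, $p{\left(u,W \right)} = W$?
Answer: $- \frac{46}{3} \approx -15.333$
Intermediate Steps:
$U = 2$ ($U = -1 + 3 = 2$)
$l = - \frac{8}{3}$ ($l = - \frac{\left(-2\right) \left(-3 - 5\right)}{6} = - \frac{\left(-2\right) \left(-8\right)}{6} = \left(- \frac{1}{6}\right) 16 = - \frac{8}{3} \approx -2.6667$)
$b{\left(A,J \right)} = 2 + A$
$b{\left(l,-14 \right)} 23 = \left(2 - \frac{8}{3}\right) 23 = \left(- \frac{2}{3}\right) 23 = - \frac{46}{3}$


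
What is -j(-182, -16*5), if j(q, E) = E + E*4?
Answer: 400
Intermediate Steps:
j(q, E) = 5*E (j(q, E) = E + 4*E = 5*E)
-j(-182, -16*5) = -5*(-16*5) = -5*(-80) = -1*(-400) = 400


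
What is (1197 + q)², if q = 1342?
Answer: 6446521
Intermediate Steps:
(1197 + q)² = (1197 + 1342)² = 2539² = 6446521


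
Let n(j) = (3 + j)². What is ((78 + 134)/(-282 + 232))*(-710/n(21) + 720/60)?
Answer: -164353/3600 ≈ -45.654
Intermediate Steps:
((78 + 134)/(-282 + 232))*(-710/n(21) + 720/60) = ((78 + 134)/(-282 + 232))*(-710/(3 + 21)² + 720/60) = (212/(-50))*(-710/(24²) + 720*(1/60)) = (212*(-1/50))*(-710/576 + 12) = -106*(-710*1/576 + 12)/25 = -106*(-355/288 + 12)/25 = -106/25*3101/288 = -164353/3600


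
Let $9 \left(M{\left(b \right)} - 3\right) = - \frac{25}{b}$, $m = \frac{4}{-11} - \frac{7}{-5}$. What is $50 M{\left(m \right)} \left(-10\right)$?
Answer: $- \frac{82000}{513} \approx -159.84$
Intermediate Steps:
$m = \frac{57}{55}$ ($m = 4 \left(- \frac{1}{11}\right) - - \frac{7}{5} = - \frac{4}{11} + \frac{7}{5} = \frac{57}{55} \approx 1.0364$)
$M{\left(b \right)} = 3 - \frac{25}{9 b}$ ($M{\left(b \right)} = 3 + \frac{\left(-25\right) \frac{1}{b}}{9} = 3 - \frac{25}{9 b}$)
$50 M{\left(m \right)} \left(-10\right) = 50 \left(3 - \frac{25}{9 \cdot \frac{57}{55}}\right) \left(-10\right) = 50 \left(3 - \frac{1375}{513}\right) \left(-10\right) = 50 \cdot \frac{164}{513} \left(-10\right) = \frac{8200}{513} \left(-10\right) = - \frac{82000}{513}$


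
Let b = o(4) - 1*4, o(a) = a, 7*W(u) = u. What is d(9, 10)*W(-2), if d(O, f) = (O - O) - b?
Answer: 0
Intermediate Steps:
W(u) = u/7
b = 0 (b = 4 - 1*4 = 4 - 4 = 0)
d(O, f) = 0 (d(O, f) = (O - O) - 1*0 = 0 + 0 = 0)
d(9, 10)*W(-2) = 0*((⅐)*(-2)) = 0*(-2/7) = 0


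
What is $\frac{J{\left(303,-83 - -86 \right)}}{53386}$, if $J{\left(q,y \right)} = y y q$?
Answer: $\frac{2727}{53386} \approx 0.051081$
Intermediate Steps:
$J{\left(q,y \right)} = q y^{2}$ ($J{\left(q,y \right)} = y^{2} q = q y^{2}$)
$\frac{J{\left(303,-83 - -86 \right)}}{53386} = \frac{303 \left(-83 - -86\right)^{2}}{53386} = 303 \left(-83 + 86\right)^{2} \cdot \frac{1}{53386} = 303 \cdot 3^{2} \cdot \frac{1}{53386} = 303 \cdot 9 \cdot \frac{1}{53386} = 2727 \cdot \frac{1}{53386} = \frac{2727}{53386}$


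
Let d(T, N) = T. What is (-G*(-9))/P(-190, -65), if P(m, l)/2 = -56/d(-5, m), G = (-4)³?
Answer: -180/7 ≈ -25.714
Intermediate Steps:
G = -64
P(m, l) = 112/5 (P(m, l) = 2*(-56/(-5)) = 2*(-56*(-⅕)) = 2*(56/5) = 112/5)
(-G*(-9))/P(-190, -65) = (-1*(-64)*(-9))/(112/5) = (64*(-9))*(5/112) = -576*5/112 = -180/7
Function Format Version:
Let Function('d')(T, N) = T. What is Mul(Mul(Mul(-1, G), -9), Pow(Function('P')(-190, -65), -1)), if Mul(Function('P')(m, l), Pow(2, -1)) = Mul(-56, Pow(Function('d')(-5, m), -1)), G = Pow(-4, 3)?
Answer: Rational(-180, 7) ≈ -25.714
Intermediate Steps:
G = -64
Function('P')(m, l) = Rational(112, 5) (Function('P')(m, l) = Mul(2, Mul(-56, Pow(-5, -1))) = Mul(2, Mul(-56, Rational(-1, 5))) = Mul(2, Rational(56, 5)) = Rational(112, 5))
Mul(Mul(Mul(-1, G), -9), Pow(Function('P')(-190, -65), -1)) = Mul(Mul(Mul(-1, -64), -9), Pow(Rational(112, 5), -1)) = Mul(Mul(64, -9), Rational(5, 112)) = Mul(-576, Rational(5, 112)) = Rational(-180, 7)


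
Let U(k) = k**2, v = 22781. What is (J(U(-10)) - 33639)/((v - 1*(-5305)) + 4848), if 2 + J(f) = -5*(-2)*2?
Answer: -11207/10978 ≈ -1.0209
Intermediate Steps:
J(f) = 18 (J(f) = -2 - 5*(-2)*2 = -2 + 10*2 = -2 + 20 = 18)
(J(U(-10)) - 33639)/((v - 1*(-5305)) + 4848) = (18 - 33639)/((22781 - 1*(-5305)) + 4848) = -33621/((22781 + 5305) + 4848) = -33621/(28086 + 4848) = -33621/32934 = -33621*1/32934 = -11207/10978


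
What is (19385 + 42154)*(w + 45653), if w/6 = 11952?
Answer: 7222524735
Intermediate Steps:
w = 71712 (w = 6*11952 = 71712)
(19385 + 42154)*(w + 45653) = (19385 + 42154)*(71712 + 45653) = 61539*117365 = 7222524735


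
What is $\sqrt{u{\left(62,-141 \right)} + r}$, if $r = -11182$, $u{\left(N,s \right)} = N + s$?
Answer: $i \sqrt{11261} \approx 106.12 i$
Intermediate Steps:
$\sqrt{u{\left(62,-141 \right)} + r} = \sqrt{\left(62 - 141\right) - 11182} = \sqrt{-79 - 11182} = \sqrt{-11261} = i \sqrt{11261}$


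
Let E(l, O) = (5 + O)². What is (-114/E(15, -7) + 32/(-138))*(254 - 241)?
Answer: -51545/138 ≈ -373.51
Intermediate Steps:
(-114/E(15, -7) + 32/(-138))*(254 - 241) = (-114/(5 - 7)² + 32/(-138))*(254 - 241) = (-114/((-2)²) + 32*(-1/138))*13 = (-114/4 - 16/69)*13 = (-114*¼ - 16/69)*13 = (-57/2 - 16/69)*13 = -3965/138*13 = -51545/138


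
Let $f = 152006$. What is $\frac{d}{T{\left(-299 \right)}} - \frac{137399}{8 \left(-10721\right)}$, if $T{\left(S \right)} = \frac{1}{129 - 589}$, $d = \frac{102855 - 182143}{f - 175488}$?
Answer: $- \frac{1562472630661}{1007002088} \approx -1551.6$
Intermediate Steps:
$d = \frac{39644}{11741}$ ($d = \frac{102855 - 182143}{152006 - 175488} = - \frac{79288}{-23482} = \left(-79288\right) \left(- \frac{1}{23482}\right) = \frac{39644}{11741} \approx 3.3765$)
$T{\left(S \right)} = - \frac{1}{460}$ ($T{\left(S \right)} = \frac{1}{-460} = - \frac{1}{460}$)
$\frac{d}{T{\left(-299 \right)}} - \frac{137399}{8 \left(-10721\right)} = \frac{39644}{11741 \left(- \frac{1}{460}\right)} - \frac{137399}{8 \left(-10721\right)} = \frac{39644}{11741} \left(-460\right) - \frac{137399}{-85768} = - \frac{18236240}{11741} - - \frac{137399}{85768} = - \frac{18236240}{11741} + \frac{137399}{85768} = - \frac{1562472630661}{1007002088}$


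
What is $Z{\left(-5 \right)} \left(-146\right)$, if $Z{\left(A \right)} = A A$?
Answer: $-3650$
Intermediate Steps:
$Z{\left(A \right)} = A^{2}$
$Z{\left(-5 \right)} \left(-146\right) = \left(-5\right)^{2} \left(-146\right) = 25 \left(-146\right) = -3650$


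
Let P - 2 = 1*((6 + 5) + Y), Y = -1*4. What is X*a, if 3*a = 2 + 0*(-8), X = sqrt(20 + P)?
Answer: 2*sqrt(29)/3 ≈ 3.5901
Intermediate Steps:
Y = -4
P = 9 (P = 2 + 1*((6 + 5) - 4) = 2 + 1*(11 - 4) = 2 + 1*7 = 2 + 7 = 9)
X = sqrt(29) (X = sqrt(20 + 9) = sqrt(29) ≈ 5.3852)
a = 2/3 (a = (2 + 0*(-8))/3 = (2 + 0)/3 = (1/3)*2 = 2/3 ≈ 0.66667)
X*a = sqrt(29)*(2/3) = 2*sqrt(29)/3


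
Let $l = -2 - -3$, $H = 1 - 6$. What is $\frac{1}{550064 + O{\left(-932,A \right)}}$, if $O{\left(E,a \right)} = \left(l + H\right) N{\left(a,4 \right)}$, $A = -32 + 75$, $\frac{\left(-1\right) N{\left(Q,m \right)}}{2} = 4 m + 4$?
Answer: $\frac{1}{550224} \approx 1.8174 \cdot 10^{-6}$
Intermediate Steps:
$N{\left(Q,m \right)} = -8 - 8 m$ ($N{\left(Q,m \right)} = - 2 \left(4 m + 4\right) = - 2 \left(4 + 4 m\right) = -8 - 8 m$)
$H = -5$ ($H = 1 - 6 = -5$)
$A = 43$
$l = 1$ ($l = -2 + 3 = 1$)
$O{\left(E,a \right)} = 160$ ($O{\left(E,a \right)} = \left(1 - 5\right) \left(-8 - 32\right) = - 4 \left(-8 - 32\right) = \left(-4\right) \left(-40\right) = 160$)
$\frac{1}{550064 + O{\left(-932,A \right)}} = \frac{1}{550064 + 160} = \frac{1}{550224}$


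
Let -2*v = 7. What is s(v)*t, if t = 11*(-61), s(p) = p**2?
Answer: -32879/4 ≈ -8219.8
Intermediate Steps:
v = -7/2 (v = -1/2*7 = -7/2 ≈ -3.5000)
t = -671
s(v)*t = (-7/2)**2*(-671) = (49/4)*(-671) = -32879/4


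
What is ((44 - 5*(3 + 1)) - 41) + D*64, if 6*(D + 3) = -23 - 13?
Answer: -593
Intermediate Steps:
D = -9 (D = -3 + (-23 - 13)/6 = -3 + (⅙)*(-36) = -3 - 6 = -9)
((44 - 5*(3 + 1)) - 41) + D*64 = ((44 - 5*(3 + 1)) - 41) - 9*64 = ((44 - 5*4) - 41) - 576 = ((44 - 20) - 41) - 576 = (24 - 41) - 576 = -17 - 576 = -593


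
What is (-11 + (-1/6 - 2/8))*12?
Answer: -137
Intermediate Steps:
(-11 + (-1/6 - 2/8))*12 = (-11 + (-1*⅙ - 2*⅛))*12 = (-11 + (-⅙ - ¼))*12 = (-11 - 5/12)*12 = -137/12*12 = -137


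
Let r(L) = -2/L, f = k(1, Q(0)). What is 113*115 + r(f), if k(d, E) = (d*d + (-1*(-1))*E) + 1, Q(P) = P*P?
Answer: 12994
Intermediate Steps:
Q(P) = P²
k(d, E) = 1 + E + d² (k(d, E) = (d² + 1*E) + 1 = (d² + E) + 1 = (E + d²) + 1 = 1 + E + d²)
f = 2 (f = 1 + 0² + 1² = 1 + 0 + 1 = 2)
113*115 + r(f) = 113*115 - 2/2 = 12995 - 2*½ = 12995 - 1 = 12994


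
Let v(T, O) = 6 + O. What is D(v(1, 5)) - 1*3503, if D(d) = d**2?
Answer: -3382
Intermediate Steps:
D(v(1, 5)) - 1*3503 = (6 + 5)**2 - 1*3503 = 11**2 - 3503 = 121 - 3503 = -3382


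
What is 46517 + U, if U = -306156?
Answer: -259639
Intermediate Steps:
46517 + U = 46517 - 306156 = -259639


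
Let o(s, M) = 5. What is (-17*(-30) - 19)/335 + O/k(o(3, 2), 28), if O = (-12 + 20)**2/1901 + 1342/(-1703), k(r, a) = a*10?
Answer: 44426004419/30366840140 ≈ 1.4630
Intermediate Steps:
k(r, a) = 10*a
O = -2442150/3237403 (O = 8**2*(1/1901) + 1342*(-1/1703) = 64*(1/1901) - 1342/1703 = 64/1901 - 1342/1703 = -2442150/3237403 ≈ -0.75435)
(-17*(-30) - 19)/335 + O/k(o(3, 2), 28) = (-17*(-30) - 19)/335 - 2442150/(3237403*(10*28)) = (510 - 19)*(1/335) - 2442150/3237403/280 = 491*(1/335) - 2442150/3237403*1/280 = 491/335 - 244215/90647284 = 44426004419/30366840140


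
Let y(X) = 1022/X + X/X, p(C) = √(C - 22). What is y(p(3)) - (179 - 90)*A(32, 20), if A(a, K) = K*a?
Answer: -56959 - 1022*I*√19/19 ≈ -56959.0 - 234.46*I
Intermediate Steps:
p(C) = √(-22 + C)
y(X) = 1 + 1022/X (y(X) = 1022/X + 1 = 1 + 1022/X)
y(p(3)) - (179 - 90)*A(32, 20) = (1022 + √(-22 + 3))/(√(-22 + 3)) - (179 - 90)*20*32 = (1022 + √(-19))/(√(-19)) - 89*640 = (1022 + I*√19)/((I*√19)) - 1*56960 = (-I*√19/19)*(1022 + I*√19) - 56960 = -I*√19*(1022 + I*√19)/19 - 56960 = -56960 - I*√19*(1022 + I*√19)/19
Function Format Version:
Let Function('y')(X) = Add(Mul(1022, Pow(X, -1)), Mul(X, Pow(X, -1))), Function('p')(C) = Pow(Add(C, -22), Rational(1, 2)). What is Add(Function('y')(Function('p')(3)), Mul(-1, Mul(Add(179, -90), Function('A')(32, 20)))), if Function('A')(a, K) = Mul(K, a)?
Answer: Add(-56959, Mul(Rational(-1022, 19), I, Pow(19, Rational(1, 2)))) ≈ Add(-56959., Mul(-234.46, I))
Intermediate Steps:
Function('p')(C) = Pow(Add(-22, C), Rational(1, 2))
Function('y')(X) = Add(1, Mul(1022, Pow(X, -1))) (Function('y')(X) = Add(Mul(1022, Pow(X, -1)), 1) = Add(1, Mul(1022, Pow(X, -1))))
Add(Function('y')(Function('p')(3)), Mul(-1, Mul(Add(179, -90), Function('A')(32, 20)))) = Add(Mul(Pow(Pow(Add(-22, 3), Rational(1, 2)), -1), Add(1022, Pow(Add(-22, 3), Rational(1, 2)))), Mul(-1, Mul(Add(179, -90), Mul(20, 32)))) = Add(Mul(Pow(Pow(-19, Rational(1, 2)), -1), Add(1022, Pow(-19, Rational(1, 2)))), Mul(-1, Mul(89, 640))) = Add(Mul(Pow(Mul(I, Pow(19, Rational(1, 2))), -1), Add(1022, Mul(I, Pow(19, Rational(1, 2))))), Mul(-1, 56960)) = Add(Mul(Mul(Rational(-1, 19), I, Pow(19, Rational(1, 2))), Add(1022, Mul(I, Pow(19, Rational(1, 2))))), -56960) = Add(Mul(Rational(-1, 19), I, Pow(19, Rational(1, 2)), Add(1022, Mul(I, Pow(19, Rational(1, 2))))), -56960) = Add(-56960, Mul(Rational(-1, 19), I, Pow(19, Rational(1, 2)), Add(1022, Mul(I, Pow(19, Rational(1, 2))))))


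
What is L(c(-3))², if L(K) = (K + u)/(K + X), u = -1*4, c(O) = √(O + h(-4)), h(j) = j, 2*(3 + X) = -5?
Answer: 4*(8*√7 + 9*I)/(44*√7 + 93*I) ≈ 0.59475 - 0.16589*I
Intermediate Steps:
X = -11/2 (X = -3 + (½)*(-5) = -3 - 5/2 = -11/2 ≈ -5.5000)
c(O) = √(-4 + O) (c(O) = √(O - 4) = √(-4 + O))
u = -4
L(K) = (-4 + K)/(-11/2 + K) (L(K) = (K - 4)/(K - 11/2) = (-4 + K)/(-11/2 + K))
L(c(-3))² = (2*(-4 + √(-4 - 3))/(-11 + 2*√(-4 - 3)))² = (2*(-4 + √(-7))/(-11 + 2*√(-7)))² = (2*(-4 + I*√7)/(-11 + 2*(I*√7)))² = (2*(-4 + I*√7)/(-11 + 2*I*√7))² = 4*(-4 + I*√7)²/(-11 + 2*I*√7)²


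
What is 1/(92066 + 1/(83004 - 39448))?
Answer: 43556/4010026697 ≈ 1.0862e-5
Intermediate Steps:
1/(92066 + 1/(83004 - 39448)) = 1/(92066 + 1/43556) = 1/(4010026697/43556) = 43556/4010026697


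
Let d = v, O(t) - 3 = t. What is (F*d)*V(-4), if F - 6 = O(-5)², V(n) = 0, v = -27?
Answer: 0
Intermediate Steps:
O(t) = 3 + t
d = -27
F = 10 (F = 6 + (3 - 5)² = 6 + (-2)² = 6 + 4 = 10)
(F*d)*V(-4) = (10*(-27))*0 = -270*0 = 0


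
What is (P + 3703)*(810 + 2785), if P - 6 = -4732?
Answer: -3677685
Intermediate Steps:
P = -4726 (P = 6 - 4732 = -4726)
(P + 3703)*(810 + 2785) = (-4726 + 3703)*(810 + 2785) = -1023*3595 = -3677685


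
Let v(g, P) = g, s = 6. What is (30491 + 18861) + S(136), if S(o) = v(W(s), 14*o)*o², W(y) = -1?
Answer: 30856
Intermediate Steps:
S(o) = -o²
(30491 + 18861) + S(136) = (30491 + 18861) - 1*136² = 49352 - 1*18496 = 49352 - 18496 = 30856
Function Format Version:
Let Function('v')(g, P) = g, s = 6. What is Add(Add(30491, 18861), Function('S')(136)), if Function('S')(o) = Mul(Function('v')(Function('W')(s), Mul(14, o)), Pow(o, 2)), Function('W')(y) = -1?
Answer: 30856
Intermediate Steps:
Function('S')(o) = Mul(-1, Pow(o, 2))
Add(Add(30491, 18861), Function('S')(136)) = Add(Add(30491, 18861), Mul(-1, Pow(136, 2))) = Add(49352, Mul(-1, 18496)) = Add(49352, -18496) = 30856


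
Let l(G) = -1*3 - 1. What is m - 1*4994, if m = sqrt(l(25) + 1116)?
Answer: -4994 + 2*sqrt(278) ≈ -4960.7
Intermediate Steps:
l(G) = -4 (l(G) = -3 - 1 = -4)
m = 2*sqrt(278) (m = sqrt(-4 + 1116) = sqrt(1112) = 2*sqrt(278) ≈ 33.347)
m - 1*4994 = 2*sqrt(278) - 1*4994 = 2*sqrt(278) - 4994 = -4994 + 2*sqrt(278)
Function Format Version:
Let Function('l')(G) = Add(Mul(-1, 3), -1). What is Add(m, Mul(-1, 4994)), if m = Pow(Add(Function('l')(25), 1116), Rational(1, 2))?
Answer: Add(-4994, Mul(2, Pow(278, Rational(1, 2)))) ≈ -4960.7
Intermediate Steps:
Function('l')(G) = -4 (Function('l')(G) = Add(-3, -1) = -4)
m = Mul(2, Pow(278, Rational(1, 2))) (m = Pow(Add(-4, 1116), Rational(1, 2)) = Pow(1112, Rational(1, 2)) = Mul(2, Pow(278, Rational(1, 2))) ≈ 33.347)
Add(m, Mul(-1, 4994)) = Add(Mul(2, Pow(278, Rational(1, 2))), Mul(-1, 4994)) = Add(Mul(2, Pow(278, Rational(1, 2))), -4994) = Add(-4994, Mul(2, Pow(278, Rational(1, 2))))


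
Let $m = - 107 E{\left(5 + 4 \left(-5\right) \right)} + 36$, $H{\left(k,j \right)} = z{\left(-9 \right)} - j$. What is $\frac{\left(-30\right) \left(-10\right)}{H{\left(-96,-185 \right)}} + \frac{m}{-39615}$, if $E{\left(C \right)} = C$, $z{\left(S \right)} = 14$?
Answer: $\frac{3852647}{2627795} \approx 1.4661$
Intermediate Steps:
$H{\left(k,j \right)} = 14 - j$
$m = 1641$ ($m = - 107 \left(5 + 4 \left(-5\right)\right) + 36 = - 107 \left(5 - 20\right) + 36 = \left(-107\right) \left(-15\right) + 36 = 1605 + 36 = 1641$)
$\frac{\left(-30\right) \left(-10\right)}{H{\left(-96,-185 \right)}} + \frac{m}{-39615} = \frac{\left(-30\right) \left(-10\right)}{14 - -185} + \frac{1641}{-39615} = \frac{300}{14 + 185} + 1641 \left(- \frac{1}{39615}\right) = \frac{300}{199} - \frac{547}{13205} = \frac{3852647}{2627795}$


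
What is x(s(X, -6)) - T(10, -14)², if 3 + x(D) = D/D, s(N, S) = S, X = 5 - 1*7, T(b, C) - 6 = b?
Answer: -258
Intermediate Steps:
T(b, C) = 6 + b
X = -2 (X = 5 - 7 = -2)
x(D) = -2 (x(D) = -3 + D/D = -3 + 1 = -2)
x(s(X, -6)) - T(10, -14)² = -2 - (6 + 10)² = -2 - 1*16² = -2 - 1*256 = -2 - 256 = -258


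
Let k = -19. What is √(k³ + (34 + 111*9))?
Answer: I*√5826 ≈ 76.328*I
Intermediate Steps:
√(k³ + (34 + 111*9)) = √((-19)³ + (34 + 111*9)) = √(-6859 + (34 + 999)) = √(-6859 + 1033) = √(-5826) = I*√5826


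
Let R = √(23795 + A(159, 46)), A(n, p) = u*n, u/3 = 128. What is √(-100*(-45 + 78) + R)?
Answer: √(-3300 + √84851) ≈ 54.852*I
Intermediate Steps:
u = 384 (u = 3*128 = 384)
A(n, p) = 384*n
R = √84851 (R = √(23795 + 384*159) = √(23795 + 61056) = √84851 ≈ 291.29)
√(-100*(-45 + 78) + R) = √(-100*(-45 + 78) + √84851) = √(-100*33 + √84851) = √(-3300 + √84851)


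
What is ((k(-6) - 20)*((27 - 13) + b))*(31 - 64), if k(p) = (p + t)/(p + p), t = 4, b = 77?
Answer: 119119/2 ≈ 59560.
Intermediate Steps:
k(p) = (4 + p)/(2*p) (k(p) = (p + 4)/(p + p) = (4 + p)/((2*p)) = (4 + p)*(1/(2*p)) = (4 + p)/(2*p))
((k(-6) - 20)*((27 - 13) + b))*(31 - 64) = (((½)*(4 - 6)/(-6) - 20)*((27 - 13) + 77))*(31 - 64) = (((½)*(-⅙)*(-2) - 20)*(14 + 77))*(-33) = ((⅙ - 20)*91)*(-33) = -119/6*91*(-33) = -10829/6*(-33) = 119119/2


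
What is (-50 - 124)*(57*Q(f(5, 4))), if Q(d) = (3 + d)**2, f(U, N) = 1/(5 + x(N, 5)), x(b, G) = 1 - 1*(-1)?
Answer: -4800312/49 ≈ -97966.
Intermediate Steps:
x(b, G) = 2 (x(b, G) = 1 + 1 = 2)
f(U, N) = 1/7 (f(U, N) = 1/(5 + 2) = 1/7)
(-50 - 124)*(57*Q(f(5, 4))) = (-50 - 124)*(57*(3 + 1/7)**2) = -9918*(22/7)**2 = -9918*484/49 = -174*27588/49 = -4800312/49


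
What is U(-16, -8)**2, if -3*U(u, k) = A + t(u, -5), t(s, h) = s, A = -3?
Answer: 361/9 ≈ 40.111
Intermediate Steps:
U(u, k) = 1 - u/3 (U(u, k) = -(-3 + u)/3 = 1 - u/3)
U(-16, -8)**2 = (1 - 1/3*(-16))**2 = (1 + 16/3)**2 = (19/3)**2 = 361/9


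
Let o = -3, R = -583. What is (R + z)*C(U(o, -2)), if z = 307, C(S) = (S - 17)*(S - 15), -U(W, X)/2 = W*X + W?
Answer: -133308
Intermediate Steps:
U(W, X) = -2*W - 2*W*X (U(W, X) = -2*(W*X + W) = -2*(W + W*X) = -2*W - 2*W*X)
C(S) = (-17 + S)*(-15 + S)
(R + z)*C(U(o, -2)) = (-583 + 307)*(255 + (-2*(-3)*(1 - 2))² - (-64)*(-3)*(1 - 2)) = -276*(255 + (-2*(-3)*(-1))² - (-64)*(-3)*(-1)) = -276*(255 + (-6)² - 32*(-6)) = -276*(255 + 36 + 192) = -276*483 = -133308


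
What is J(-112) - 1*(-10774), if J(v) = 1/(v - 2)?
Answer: 1228235/114 ≈ 10774.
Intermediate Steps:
J(v) = 1/(-2 + v)
J(-112) - 1*(-10774) = 1/(-2 - 112) - 1*(-10774) = 1/(-114) + 10774 = -1/114 + 10774 = 1228235/114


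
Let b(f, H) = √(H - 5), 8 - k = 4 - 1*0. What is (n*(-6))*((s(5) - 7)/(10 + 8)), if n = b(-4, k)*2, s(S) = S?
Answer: 4*I/3 ≈ 1.3333*I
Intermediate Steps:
k = 4 (k = 8 - (4 - 1*0) = 8 - (4 + 0) = 8 - 1*4 = 8 - 4 = 4)
b(f, H) = √(-5 + H)
n = 2*I (n = √(-5 + 4)*2 = √(-1)*2 = I*2 = 2*I ≈ 2.0*I)
(n*(-6))*((s(5) - 7)/(10 + 8)) = ((2*I)*(-6))*((5 - 7)/(10 + 8)) = (-12*I)*(-2/18) = (-12*I)*(-2*1/18) = -12*I*(-⅑) = 4*I/3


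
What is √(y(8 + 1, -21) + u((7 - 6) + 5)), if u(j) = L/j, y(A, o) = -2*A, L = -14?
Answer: I*√183/3 ≈ 4.5092*I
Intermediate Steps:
u(j) = -14/j
√(y(8 + 1, -21) + u((7 - 6) + 5)) = √(-2*(8 + 1) - 14/((7 - 6) + 5)) = √(-2*9 - 14/(1 + 5)) = √(-18 - 14/6) = √(-18 - 14*⅙) = √(-18 - 7/3) = √(-61/3) = I*√183/3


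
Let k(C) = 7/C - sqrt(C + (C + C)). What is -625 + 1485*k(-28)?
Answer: -3985/4 - 2970*I*sqrt(21) ≈ -996.25 - 13610.0*I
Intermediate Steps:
k(C) = 7/C - sqrt(3)*sqrt(C) (k(C) = 7/C - sqrt(C + 2*C) = 7/C - sqrt(3*C) = 7/C - sqrt(3)*sqrt(C))
-625 + 1485*k(-28) = -625 + 1485*((7 - sqrt(3)*(-28)**(3/2))/(-28)) = -625 + 1485*(-(7 - sqrt(3)*(-56*I*sqrt(7)))/28) = -625 + 1485*(-(7 + 56*I*sqrt(21))/28) = -625 + 1485*(-1/4 - 2*I*sqrt(21)) = -625 + (-1485/4 - 2970*I*sqrt(21)) = -3985/4 - 2970*I*sqrt(21)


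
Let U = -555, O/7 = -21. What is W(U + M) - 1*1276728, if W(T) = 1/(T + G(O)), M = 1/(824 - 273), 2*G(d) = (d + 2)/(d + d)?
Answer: -229469971375884/179732857 ≈ -1.2767e+6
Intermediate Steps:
O = -147 (O = 7*(-21) = -147)
G(d) = (2 + d)/(4*d) (G(d) = ((d + 2)/(d + d))/2 = ((2 + d)/((2*d)))/2 = ((2 + d)*(1/(2*d)))/2 = ((2 + d)/(2*d))/2 = (2 + d)/(4*d))
M = 1/551 ≈ 0.0018149
W(T) = 1/(145/588 + T) (W(T) = 1/(T + (¼)*(2 - 147)/(-147)) = 1/(T + (¼)*(-1/147)*(-145)) = 1/(T + 145/588) = 1/(145/588 + T))
W(U + M) - 1*1276728 = 588/(145 + 588*(-555 + 1/551)) - 1*1276728 = 588/(145 + 588*(-305804/551)) - 1276728 = 588/(145 - 179812752/551) - 1276728 = 588/(-179732857/551) - 1276728 = 588*(-551/179732857) - 1276728 = -323988/179732857 - 1276728 = -229469971375884/179732857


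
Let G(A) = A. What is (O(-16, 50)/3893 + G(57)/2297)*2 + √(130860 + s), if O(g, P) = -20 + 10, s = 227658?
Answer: 397862/8942221 + √358518 ≈ 598.81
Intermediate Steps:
O(g, P) = -10
(O(-16, 50)/3893 + G(57)/2297)*2 + √(130860 + s) = (-10/3893 + 57/2297)*2 + √(130860 + 227658) = (-10*1/3893 + 57*(1/2297))*2 + √358518 = (-10/3893 + 57/2297)*2 + √358518 = (198931/8942221)*2 + √358518 = 397862/8942221 + √358518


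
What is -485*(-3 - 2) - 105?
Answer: 2320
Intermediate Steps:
-485*(-3 - 2) - 105 = -485*(-5) - 105 = -97*(-25) - 105 = 2425 - 105 = 2320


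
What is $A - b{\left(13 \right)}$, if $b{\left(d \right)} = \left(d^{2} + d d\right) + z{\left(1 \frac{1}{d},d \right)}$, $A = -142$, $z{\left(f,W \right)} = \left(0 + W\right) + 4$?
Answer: $-497$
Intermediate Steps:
$z{\left(f,W \right)} = 4 + W$ ($z{\left(f,W \right)} = W + 4 = 4 + W$)
$b{\left(d \right)} = 4 + d + 2 d^{2}$ ($b{\left(d \right)} = \left(d^{2} + d d\right) + \left(4 + d\right) = \left(d^{2} + d^{2}\right) + \left(4 + d\right) = 2 d^{2} + \left(4 + d\right) = 4 + d + 2 d^{2}$)
$A - b{\left(13 \right)} = -142 - \left(4 + 13 + 2 \cdot 13^{2}\right) = -142 - \left(4 + 13 + 2 \cdot 169\right) = -142 - \left(4 + 13 + 338\right) = -142 - 355 = -497$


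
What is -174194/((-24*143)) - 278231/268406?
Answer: 11449956493/230292348 ≈ 49.719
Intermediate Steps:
-174194/((-24*143)) - 278231/268406 = -174194/(-3432) - 278231*1/268406 = -174194*(-1/3432) - 278231/268406 = 87097/1716 - 278231/268406 = 11449956493/230292348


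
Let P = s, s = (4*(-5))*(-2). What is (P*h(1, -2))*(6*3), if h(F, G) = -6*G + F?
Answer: 9360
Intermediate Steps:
h(F, G) = F - 6*G
s = 40 (s = -20*(-2) = 40)
P = 40
(P*h(1, -2))*(6*3) = (40*(1 - 6*(-2)))*(6*3) = (40*(1 + 12))*18 = (40*13)*18 = 520*18 = 9360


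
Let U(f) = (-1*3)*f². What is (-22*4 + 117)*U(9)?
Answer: -7047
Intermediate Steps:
U(f) = -3*f²
(-22*4 + 117)*U(9) = (-22*4 + 117)*(-3*9²) = (-11*8 + 117)*(-3*81) = (-88 + 117)*(-243) = 29*(-243) = -7047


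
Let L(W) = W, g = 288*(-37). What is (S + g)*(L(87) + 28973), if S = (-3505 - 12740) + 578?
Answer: -764946380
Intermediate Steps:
g = -10656
S = -15667 (S = -16245 + 578 = -15667)
(S + g)*(L(87) + 28973) = (-15667 - 10656)*(87 + 28973) = -26323*29060 = -764946380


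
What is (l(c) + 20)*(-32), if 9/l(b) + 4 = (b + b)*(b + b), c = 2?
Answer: -664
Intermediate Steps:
l(b) = 9/(-4 + 4*b**2) (l(b) = 9/(-4 + (b + b)*(b + b)) = 9/(-4 + (2*b)*(2*b)) = 9/(-4 + 4*b**2))
(l(c) + 20)*(-32) = (9/(4*(-1 + 2**2)) + 20)*(-32) = (9/(4*(-1 + 4)) + 20)*(-32) = ((9/4)/3 + 20)*(-32) = ((9/4)*(1/3) + 20)*(-32) = (3/4 + 20)*(-32) = (83/4)*(-32) = -664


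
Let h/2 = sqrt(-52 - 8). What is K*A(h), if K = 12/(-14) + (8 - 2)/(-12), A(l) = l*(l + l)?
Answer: 4560/7 ≈ 651.43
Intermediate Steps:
h = 4*I*sqrt(15) (h = 2*sqrt(-52 - 8) = 2*sqrt(-60) = 2*(2*I*sqrt(15)) = 4*I*sqrt(15) ≈ 15.492*I)
A(l) = 2*l**2 (A(l) = l*(2*l) = 2*l**2)
K = -19/14 (K = 12*(-1/14) + 6*(-1/12) = -6/7 - 1/2 = -19/14 ≈ -1.3571)
K*A(h) = -19*(4*I*sqrt(15))**2/7 = -19*(-240)/7 = -19/14*(-480) = 4560/7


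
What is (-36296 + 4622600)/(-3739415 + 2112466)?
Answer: -4586304/1626949 ≈ -2.8190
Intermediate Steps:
(-36296 + 4622600)/(-3739415 + 2112466) = 4586304/(-1626949) = 4586304*(-1/1626949) = -4586304/1626949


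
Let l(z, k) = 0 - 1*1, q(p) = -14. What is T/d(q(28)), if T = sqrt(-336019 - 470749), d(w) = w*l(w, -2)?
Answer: 2*I*sqrt(50423)/7 ≈ 64.157*I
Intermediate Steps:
l(z, k) = -1 (l(z, k) = 0 - 1 = -1)
d(w) = -w (d(w) = w*(-1) = -w)
T = 4*I*sqrt(50423) (T = sqrt(-806768) = 4*I*sqrt(50423) ≈ 898.2*I)
T/d(q(28)) = (4*I*sqrt(50423))/((-1*(-14))) = (4*I*sqrt(50423))/14 = (4*I*sqrt(50423))*(1/14) = 2*I*sqrt(50423)/7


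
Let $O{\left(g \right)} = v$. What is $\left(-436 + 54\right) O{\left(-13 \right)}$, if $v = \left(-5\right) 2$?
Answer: $3820$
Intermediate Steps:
$v = -10$
$O{\left(g \right)} = -10$
$\left(-436 + 54\right) O{\left(-13 \right)} = \left(-436 + 54\right) \left(-10\right) = \left(-382\right) \left(-10\right) = 3820$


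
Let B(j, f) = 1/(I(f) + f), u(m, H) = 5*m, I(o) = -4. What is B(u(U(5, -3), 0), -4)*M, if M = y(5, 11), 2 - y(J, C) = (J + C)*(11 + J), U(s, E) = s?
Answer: 127/4 ≈ 31.750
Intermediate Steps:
y(J, C) = 2 - (11 + J)*(C + J) (y(J, C) = 2 - (J + C)*(11 + J) = 2 - (C + J)*(11 + J) = 2 - (11 + J)*(C + J))
B(j, f) = 1/(-4 + f)
M = -254 (M = 2 - 1*5**2 - 11*11 - 11*5 - 1*11*5 = 2 - 1*25 - 121 - 55 - 55 = 2 - 25 - 121 - 55 - 55 = -254)
B(u(U(5, -3), 0), -4)*M = -254/(-4 - 4) = -254/(-8) = -1/8*(-254) = 127/4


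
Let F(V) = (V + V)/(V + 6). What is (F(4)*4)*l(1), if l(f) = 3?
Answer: 48/5 ≈ 9.6000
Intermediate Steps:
F(V) = 2*V/(6 + V) (F(V) = (2*V)/(6 + V) = 2*V/(6 + V))
(F(4)*4)*l(1) = ((2*4/(6 + 4))*4)*3 = ((2*4/10)*4)*3 = ((2*4*(1/10))*4)*3 = ((4/5)*4)*3 = (16/5)*3 = 48/5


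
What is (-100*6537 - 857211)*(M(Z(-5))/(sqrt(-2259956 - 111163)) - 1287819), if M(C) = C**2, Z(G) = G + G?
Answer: 1945779893109 + 50363700*I*sqrt(2371119)/790373 ≈ 1.9458e+12 + 98121.0*I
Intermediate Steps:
Z(G) = 2*G
(-100*6537 - 857211)*(M(Z(-5))/(sqrt(-2259956 - 111163)) - 1287819) = (-100*6537 - 857211)*((2*(-5))**2/(sqrt(-2259956 - 111163)) - 1287819) = (-653700 - 857211)*((-10)**2/(sqrt(-2371119)) - 1287819) = -1510911*(100/((I*sqrt(2371119))) - 1287819) = -1510911*(100*(-I*sqrt(2371119)/2371119) - 1287819) = -1510911*(-100*I*sqrt(2371119)/2371119 - 1287819) = -1510911*(-1287819 - 100*I*sqrt(2371119)/2371119) = 1945779893109 + 50363700*I*sqrt(2371119)/790373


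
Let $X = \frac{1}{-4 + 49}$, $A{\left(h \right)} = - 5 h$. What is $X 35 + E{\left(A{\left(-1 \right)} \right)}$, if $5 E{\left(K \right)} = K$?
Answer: $\frac{16}{9} \approx 1.7778$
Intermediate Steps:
$E{\left(K \right)} = \frac{K}{5}$
$X = \frac{1}{45} \approx 0.022222$
$X 35 + E{\left(A{\left(-1 \right)} \right)} = \frac{1}{45} \cdot 35 + \frac{\left(-5\right) \left(-1\right)}{5} = \frac{7}{9} + \frac{1}{5} \cdot 5 = \frac{7}{9} + 1 = \frac{16}{9}$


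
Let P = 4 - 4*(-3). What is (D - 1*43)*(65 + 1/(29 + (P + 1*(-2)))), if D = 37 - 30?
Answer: -100656/43 ≈ -2340.8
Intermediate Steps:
P = 16 (P = 4 + 12 = 16)
D = 7
(D - 1*43)*(65 + 1/(29 + (P + 1*(-2)))) = (7 - 1*43)*(65 + 1/(29 + (16 + 1*(-2)))) = (7 - 43)*(65 + 1/(29 + (16 - 2))) = -36*(65 + 1/(29 + 14)) = -36*(65 + 1/43) = -36*2796/43 = -100656/43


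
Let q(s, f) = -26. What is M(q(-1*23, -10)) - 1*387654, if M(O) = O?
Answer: -387680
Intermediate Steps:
M(q(-1*23, -10)) - 1*387654 = -26 - 1*387654 = -26 - 387654 = -387680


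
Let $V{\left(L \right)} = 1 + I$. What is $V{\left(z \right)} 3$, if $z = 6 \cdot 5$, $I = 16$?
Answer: $51$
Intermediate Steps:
$z = 30$
$V{\left(L \right)} = 17$ ($V{\left(L \right)} = 1 + 16 = 17$)
$V{\left(z \right)} 3 = 17 \cdot 3 = 51$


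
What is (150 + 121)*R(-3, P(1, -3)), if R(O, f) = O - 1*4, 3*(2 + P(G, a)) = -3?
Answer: -1897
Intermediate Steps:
P(G, a) = -3 (P(G, a) = -2 + (1/3)*(-3) = -2 - 1 = -3)
R(O, f) = -4 + O (R(O, f) = O - 4 = -4 + O)
(150 + 121)*R(-3, P(1, -3)) = (150 + 121)*(-4 - 3) = 271*(-7) = -1897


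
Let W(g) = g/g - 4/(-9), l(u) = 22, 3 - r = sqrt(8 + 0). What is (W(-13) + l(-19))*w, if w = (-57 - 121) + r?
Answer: -36925/9 - 422*sqrt(2)/9 ≈ -4169.1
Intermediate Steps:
r = 3 - 2*sqrt(2) (r = 3 - sqrt(8 + 0) = 3 - sqrt(8) = 3 - 2*sqrt(2) ≈ 0.17157)
W(g) = 13/9 (W(g) = 1 - 4*(-1/9) = 1 + 4/9 = 13/9)
w = -175 - 2*sqrt(2) (w = (-57 - 121) + (3 - 2*sqrt(2)) = -178 + (3 - 2*sqrt(2)) = -175 - 2*sqrt(2) ≈ -177.83)
(W(-13) + l(-19))*w = (13/9 + 22)*(-175 - 2*sqrt(2)) = 211*(-175 - 2*sqrt(2))/9 = -36925/9 - 422*sqrt(2)/9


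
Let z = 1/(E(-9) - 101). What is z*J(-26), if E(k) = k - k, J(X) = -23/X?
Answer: -23/2626 ≈ -0.0087586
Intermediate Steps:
E(k) = 0
z = -1/101 (z = 1/(0 - 101) = 1/(-101) = -1/101 ≈ -0.0099010)
z*J(-26) = -(-23)/(101*(-26)) = -(-23)*(-1)/(101*26) = -1/101*23/26 = -23/2626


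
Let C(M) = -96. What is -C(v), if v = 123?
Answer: 96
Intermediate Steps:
-C(v) = -1*(-96) = 96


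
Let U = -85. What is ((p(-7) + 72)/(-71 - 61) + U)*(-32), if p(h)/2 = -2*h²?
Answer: 88768/33 ≈ 2689.9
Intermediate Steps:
p(h) = -4*h² (p(h) = 2*(-2*h²) = -4*h²)
((p(-7) + 72)/(-71 - 61) + U)*(-32) = ((-4*(-7)² + 72)/(-71 - 61) - 85)*(-32) = ((-4*49 + 72)/(-132) - 85)*(-32) = ((-196 + 72)*(-1/132) - 85)*(-32) = (-124*(-1/132) - 85)*(-32) = (31/33 - 85)*(-32) = -2774/33*(-32) = 88768/33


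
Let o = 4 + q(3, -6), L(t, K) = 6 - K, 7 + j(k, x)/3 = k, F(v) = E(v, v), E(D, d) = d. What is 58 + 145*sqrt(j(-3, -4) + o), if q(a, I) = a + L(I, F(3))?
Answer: 58 + 290*I*sqrt(5) ≈ 58.0 + 648.46*I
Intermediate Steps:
F(v) = v
j(k, x) = -21 + 3*k
q(a, I) = 3 + a (q(a, I) = a + (6 - 1*3) = a + (6 - 3) = a + 3 = 3 + a)
o = 10 (o = 4 + (3 + 3) = 4 + 6 = 10)
58 + 145*sqrt(j(-3, -4) + o) = 58 + 145*sqrt((-21 + 3*(-3)) + 10) = 58 + 145*sqrt((-21 - 9) + 10) = 58 + 145*sqrt(-30 + 10) = 58 + 145*sqrt(-20) = 58 + 145*(2*I*sqrt(5)) = 58 + 290*I*sqrt(5)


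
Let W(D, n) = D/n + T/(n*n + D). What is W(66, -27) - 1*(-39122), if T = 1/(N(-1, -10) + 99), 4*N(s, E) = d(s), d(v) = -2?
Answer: 18380127586/469845 ≈ 39120.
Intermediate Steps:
N(s, E) = -½ (N(s, E) = (¼)*(-2) = -½)
T = 2/197 (T = 1/(-½ + 99) = 1/(197/2) = 2/197 ≈ 0.010152)
W(D, n) = 2/(197*(D + n²)) + D/n (W(D, n) = D/n + 2/(197*(n*n + D)) = D/n + 2/(197*(n² + D)) = D/n + 2/(197*(D + n²)) = 2/(197*(D + n²)) + D/n)
W(66, -27) - 1*(-39122) = (66² + (2/197)*(-27) + 66*(-27)²)/((-27)*(66 + (-27)²)) - 1*(-39122) = -(4356 - 54/197 + 66*729)/(27*(66 + 729)) + 39122 = -1/27*(4356 - 54/197 + 48114)/795 + 39122 = -1/27*1/795*10336536/197 + 39122 = -1148504/469845 + 39122 = 18380127586/469845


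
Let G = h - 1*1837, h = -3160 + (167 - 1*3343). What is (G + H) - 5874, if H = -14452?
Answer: -28499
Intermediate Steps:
h = -6336 (h = -3160 + (167 - 3343) = -3160 - 3176 = -6336)
G = -8173 (G = -6336 - 1*1837 = -6336 - 1837 = -8173)
(G + H) - 5874 = (-8173 - 14452) - 5874 = -22625 - 5874 = -28499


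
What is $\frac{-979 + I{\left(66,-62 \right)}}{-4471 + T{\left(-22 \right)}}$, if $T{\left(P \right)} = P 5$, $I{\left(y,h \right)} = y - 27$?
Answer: $\frac{940}{4581} \approx 0.2052$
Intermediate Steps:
$I{\left(y,h \right)} = -27 + y$ ($I{\left(y,h \right)} = y - 27 = -27 + y$)
$T{\left(P \right)} = 5 P$
$\frac{-979 + I{\left(66,-62 \right)}}{-4471 + T{\left(-22 \right)}} = \frac{-979 + \left(-27 + 66\right)}{-4471 + 5 \left(-22\right)} = \frac{-979 + 39}{-4471 - 110} = - \frac{940}{-4581} = \left(-940\right) \left(- \frac{1}{4581}\right) = \frac{940}{4581}$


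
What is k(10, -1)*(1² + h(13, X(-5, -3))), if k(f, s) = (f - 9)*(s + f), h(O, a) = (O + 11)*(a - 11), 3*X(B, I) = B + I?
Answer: -2943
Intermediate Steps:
X(B, I) = B/3 + I/3 (X(B, I) = (B + I)/3 = B/3 + I/3)
h(O, a) = (-11 + a)*(11 + O) (h(O, a) = (11 + O)*(-11 + a) = (-11 + a)*(11 + O))
k(f, s) = (-9 + f)*(f + s)
k(10, -1)*(1² + h(13, X(-5, -3))) = (10² - 9*10 - 9*(-1) + 10*(-1))*(1² + (-121 - 11*13 + 11*((⅓)*(-5) + (⅓)*(-3)) + 13*((⅓)*(-5) + (⅓)*(-3)))) = (100 - 90 + 9 - 10)*(1 + (-121 - 143 + 11*(-5/3 - 1) + 13*(-5/3 - 1))) = 9*(1 + (-121 - 143 + 11*(-8/3) + 13*(-8/3))) = 9*(1 + (-121 - 143 - 88/3 - 104/3)) = 9*(1 - 328) = 9*(-327) = -2943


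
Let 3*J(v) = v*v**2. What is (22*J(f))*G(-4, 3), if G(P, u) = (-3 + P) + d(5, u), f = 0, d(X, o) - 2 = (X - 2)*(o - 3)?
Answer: 0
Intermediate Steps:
d(X, o) = 2 + (-3 + o)*(-2 + X) (d(X, o) = 2 + (X - 2)*(o - 3) = 2 + (-2 + X)*(-3 + o) = 2 + (-3 + o)*(-2 + X))
G(P, u) = -10 + P + 3*u (G(P, u) = (-3 + P) + (8 - 3*5 - 2*u + 5*u) = (-3 + P) + (8 - 15 - 2*u + 5*u) = (-3 + P) + (-7 + 3*u) = -10 + P + 3*u)
J(v) = v**3/3 (J(v) = (v*v**2)/3 = v**3/3)
(22*J(f))*G(-4, 3) = (22*((1/3)*0**3))*(-10 - 4 + 3*3) = (22*((1/3)*0))*(-10 - 4 + 9) = (22*0)*(-5) = 0*(-5) = 0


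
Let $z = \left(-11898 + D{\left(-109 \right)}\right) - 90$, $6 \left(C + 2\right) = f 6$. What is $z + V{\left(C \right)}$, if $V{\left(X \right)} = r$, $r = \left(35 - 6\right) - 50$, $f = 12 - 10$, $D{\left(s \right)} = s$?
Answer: $-12118$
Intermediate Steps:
$f = 2$
$r = -21$ ($r = \left(35 - 6\right) - 50 = 29 - 50 = -21$)
$C = 0$ ($C = -2 + \frac{2 \cdot 6}{6} = -2 + \frac{1}{6} \cdot 12 = -2 + 2 = 0$)
$V{\left(X \right)} = -21$
$z = -12097$ ($z = \left(-11898 - 109\right) - 90 = -12007 - 90 = -12097$)
$z + V{\left(C \right)} = -12097 - 21 = -12118$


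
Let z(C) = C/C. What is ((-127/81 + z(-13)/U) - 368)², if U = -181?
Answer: 29358148275856/214944921 ≈ 1.3658e+5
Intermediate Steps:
z(C) = 1
((-127/81 + z(-13)/U) - 368)² = ((-127/81 + 1/(-181)) - 368)² = ((-127*1/81 + 1*(-1/181)) - 368)² = ((-127/81 - 1/181) - 368)² = (-23068/14661 - 368)² = (-5418316/14661)² = 29358148275856/214944921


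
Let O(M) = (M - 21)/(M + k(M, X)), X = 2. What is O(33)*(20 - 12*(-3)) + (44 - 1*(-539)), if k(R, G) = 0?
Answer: 6637/11 ≈ 603.36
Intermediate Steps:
O(M) = (-21 + M)/M (O(M) = (M - 21)/(M + 0) = (-21 + M)/M)
O(33)*(20 - 12*(-3)) + (44 - 1*(-539)) = ((-21 + 33)/33)*(20 - 12*(-3)) + (44 - 1*(-539)) = ((1/33)*12)*(20 + 36) + (44 + 539) = (4/11)*56 + 583 = 224/11 + 583 = 6637/11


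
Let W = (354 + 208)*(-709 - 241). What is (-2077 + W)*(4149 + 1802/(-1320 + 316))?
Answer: -1115848908369/502 ≈ -2.2228e+9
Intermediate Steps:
W = -533900 (W = 562*(-950) = -533900)
(-2077 + W)*(4149 + 1802/(-1320 + 316)) = (-2077 - 533900)*(4149 + 1802/(-1320 + 316)) = -535977*(4149 + 1802/(-1004)) = -535977*(4149 + 1802*(-1/1004)) = -535977*(4149 - 901/502) = -535977*2081897/502 = -1115848908369/502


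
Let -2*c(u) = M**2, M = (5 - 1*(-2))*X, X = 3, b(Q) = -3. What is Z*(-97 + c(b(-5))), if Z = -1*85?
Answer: 53975/2 ≈ 26988.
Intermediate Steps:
Z = -85
M = 21 (M = (5 - 1*(-2))*3 = (5 + 2)*3 = 7*3 = 21)
c(u) = -441/2 (c(u) = -1/2*21**2 = -1/2*441 = -441/2)
Z*(-97 + c(b(-5))) = -85*(-97 - 441/2) = -85*(-635/2) = 53975/2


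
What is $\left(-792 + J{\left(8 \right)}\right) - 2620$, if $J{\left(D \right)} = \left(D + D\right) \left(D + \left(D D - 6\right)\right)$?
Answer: $-2356$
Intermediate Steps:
$J{\left(D \right)} = 2 D \left(-6 + D + D^{2}\right)$ ($J{\left(D \right)} = 2 D \left(D + \left(D^{2} - 6\right)\right) = 2 D \left(D + \left(-6 + D^{2}\right)\right) = 2 D \left(-6 + D + D^{2}\right)$)
$\left(-792 + J{\left(8 \right)}\right) - 2620 = \left(-792 + 2 \cdot 8 \left(-6 + 8 + 8^{2}\right)\right) - 2620 = \left(-792 + 2 \cdot 8 \left(-6 + 8 + 64\right)\right) - 2620 = \left(-792 + 2 \cdot 8 \cdot 66\right) - 2620 = \left(-792 + 1056\right) - 2620 = 264 - 2620 = -2356$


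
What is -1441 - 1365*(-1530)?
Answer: 2087009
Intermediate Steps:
-1441 - 1365*(-1530) = -1441 + 2088450 = 2087009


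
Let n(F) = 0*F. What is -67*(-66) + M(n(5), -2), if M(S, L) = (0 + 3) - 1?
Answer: 4424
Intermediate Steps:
n(F) = 0
M(S, L) = 2 (M(S, L) = 3 - 1 = 2)
-67*(-66) + M(n(5), -2) = -67*(-66) + 2 = 4422 + 2 = 4424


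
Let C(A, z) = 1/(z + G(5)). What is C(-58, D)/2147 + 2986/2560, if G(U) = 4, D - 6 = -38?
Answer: 22437977/19237120 ≈ 1.1664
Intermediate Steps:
D = -32 (D = 6 - 38 = -32)
C(A, z) = 1/(4 + z) (C(A, z) = 1/(z + 4) = 1/(4 + z))
C(-58, D)/2147 + 2986/2560 = 1/((4 - 32)*2147) + 2986/2560 = (1/2147)/(-28) + 2986*(1/2560) = -1/28*1/2147 + 1493/1280 = -1/60116 + 1493/1280 = 22437977/19237120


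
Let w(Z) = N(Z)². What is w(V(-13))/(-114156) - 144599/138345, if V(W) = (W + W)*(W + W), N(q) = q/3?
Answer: -17648494643/11844683865 ≈ -1.4900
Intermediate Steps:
N(q) = q/3 (N(q) = q*(⅓) = q/3)
V(W) = 4*W² (V(W) = (2*W)*(2*W) = 4*W²)
w(Z) = Z²/9 (w(Z) = (Z/3)² = Z²/9)
w(V(-13))/(-114156) - 144599/138345 = ((4*(-13)²)²/9)/(-114156) - 144599/138345 = ((4*169)²/9)*(-1/114156) - 144599*1/138345 = ((⅑)*676²)*(-1/114156) - 144599/138345 = ((⅑)*456976)*(-1/114156) - 144599/138345 = (456976/9)*(-1/114156) - 144599/138345 = -114244/256851 - 144599/138345 = -17648494643/11844683865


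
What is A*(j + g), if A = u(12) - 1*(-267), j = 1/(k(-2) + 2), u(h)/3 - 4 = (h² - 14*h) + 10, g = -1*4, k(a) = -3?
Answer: -1185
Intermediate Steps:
g = -4
u(h) = 42 - 42*h + 3*h² (u(h) = 12 + 3*((h² - 14*h) + 10) = 12 + 3*(10 + h² - 14*h) = 12 + (30 - 42*h + 3*h²) = 42 - 42*h + 3*h²)
j = -1 (j = 1/(-3 + 2) = 1/(-1) = -1)
A = 237 (A = (42 - 42*12 + 3*12²) - 1*(-267) = (42 - 504 + 3*144) + 267 = (42 - 504 + 432) + 267 = -30 + 267 = 237)
A*(j + g) = 237*(-1 - 4) = 237*(-5) = -1185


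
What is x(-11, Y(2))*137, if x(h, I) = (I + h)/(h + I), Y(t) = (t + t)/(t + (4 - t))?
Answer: 137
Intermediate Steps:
Y(t) = t/2 (Y(t) = (2*t)/4 = (2*t)*(1/4) = t/2)
x(h, I) = 1 (x(h, I) = (I + h)/(I + h) = 1)
x(-11, Y(2))*137 = 1*137 = 137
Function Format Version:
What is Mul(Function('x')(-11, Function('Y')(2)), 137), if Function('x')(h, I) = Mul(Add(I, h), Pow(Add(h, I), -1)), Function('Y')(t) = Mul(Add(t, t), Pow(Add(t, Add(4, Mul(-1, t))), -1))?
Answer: 137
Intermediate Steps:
Function('Y')(t) = Mul(Rational(1, 2), t) (Function('Y')(t) = Mul(Mul(2, t), Pow(4, -1)) = Mul(Mul(2, t), Rational(1, 4)) = Mul(Rational(1, 2), t))
Function('x')(h, I) = 1 (Function('x')(h, I) = Mul(Add(I, h), Pow(Add(I, h), -1)) = 1)
Mul(Function('x')(-11, Function('Y')(2)), 137) = Mul(1, 137) = 137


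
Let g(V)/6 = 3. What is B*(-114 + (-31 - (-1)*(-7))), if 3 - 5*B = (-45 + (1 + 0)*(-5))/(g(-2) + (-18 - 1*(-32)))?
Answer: -1387/10 ≈ -138.70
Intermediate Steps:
g(V) = 18 (g(V) = 6*3 = 18)
B = 73/80 (B = 3/5 - (-45 + (1 + 0)*(-5))/(5*(18 + (-18 - 1*(-32)))) = 3/5 - (-45 + 1*(-5))/(5*(18 + (-18 + 32))) = 3/5 - (-45 - 5)/(5*(18 + 14)) = 3/5 - (-10)/32 = 3/5 - 1/5*(-25/16) = 3/5 + 5/16 = 73/80 ≈ 0.91250)
B*(-114 + (-31 - (-1)*(-7))) = 73*(-114 + (-31 - (-1)*(-7)))/80 = 73*(-114 + (-31 - 1*7))/80 = 73*(-114 + (-31 - 7))/80 = 73*(-114 - 38)/80 = (73/80)*(-152) = -1387/10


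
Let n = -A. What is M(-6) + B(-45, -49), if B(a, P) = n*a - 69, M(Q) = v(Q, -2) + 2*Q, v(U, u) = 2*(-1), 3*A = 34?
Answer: 427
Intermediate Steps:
A = 34/3 (A = (⅓)*34 = 34/3 ≈ 11.333)
v(U, u) = -2
n = -34/3 (n = -1*34/3 = -34/3 ≈ -11.333)
M(Q) = -2 + 2*Q
B(a, P) = -69 - 34*a/3 (B(a, P) = -34*a/3 - 69 = -69 - 34*a/3)
M(-6) + B(-45, -49) = (-2 + 2*(-6)) + (-69 - 34/3*(-45)) = (-2 - 12) + (-69 + 510) = -14 + 441 = 427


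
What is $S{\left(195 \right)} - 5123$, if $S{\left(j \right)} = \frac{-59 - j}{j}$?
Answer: $- \frac{999239}{195} \approx -5124.3$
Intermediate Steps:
$S{\left(j \right)} = \frac{-59 - j}{j}$
$S{\left(195 \right)} - 5123 = \frac{-59 - 195}{195} - 5123 = \frac{1}{195} \left(-254\right) - 5123 = - \frac{254}{195} - 5123 = - \frac{999239}{195}$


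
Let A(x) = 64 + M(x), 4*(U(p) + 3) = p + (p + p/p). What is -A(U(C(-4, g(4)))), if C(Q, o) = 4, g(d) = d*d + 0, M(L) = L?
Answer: -253/4 ≈ -63.250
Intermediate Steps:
g(d) = d**2 (g(d) = d**2 + 0 = d**2)
U(p) = -11/4 + p/2 (U(p) = -3 + (p + (p + p/p))/4 = -3 + (p + (p + 1))/4 = -3 + (p + (1 + p))/4 = -3 + (1 + 2*p)/4 = -3 + (1/4 + p/2) = -11/4 + p/2)
A(x) = 64 + x
-A(U(C(-4, g(4)))) = -(64 + (-11/4 + (1/2)*4)) = -(64 + (-11/4 + 2)) = -(64 - 3/4) = -1*253/4 = -253/4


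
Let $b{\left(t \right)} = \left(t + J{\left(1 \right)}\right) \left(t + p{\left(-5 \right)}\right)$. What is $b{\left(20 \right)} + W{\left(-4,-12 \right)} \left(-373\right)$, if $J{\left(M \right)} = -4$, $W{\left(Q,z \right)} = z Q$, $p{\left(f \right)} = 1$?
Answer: $-17568$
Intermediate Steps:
$W{\left(Q,z \right)} = Q z$
$b{\left(t \right)} = \left(1 + t\right) \left(-4 + t\right)$ ($b{\left(t \right)} = \left(t - 4\right) \left(t + 1\right) = \left(-4 + t\right) \left(1 + t\right) = \left(1 + t\right) \left(-4 + t\right)$)
$b{\left(20 \right)} + W{\left(-4,-12 \right)} \left(-373\right) = \left(-4 + 20^{2} - 60\right) + \left(-4\right) \left(-12\right) \left(-373\right) = \left(-4 + 400 - 60\right) + 48 \left(-373\right) = 336 - 17904 = -17568$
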